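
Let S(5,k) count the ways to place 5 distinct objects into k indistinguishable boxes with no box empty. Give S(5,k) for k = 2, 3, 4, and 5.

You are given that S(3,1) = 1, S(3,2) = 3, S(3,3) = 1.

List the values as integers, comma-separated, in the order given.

15, 25, 10, 1

r4: T_4,1=1×1+0=1; T_4,2=2×3+1=7; T_4,3=3×1+3=6; T_4,4=4×0+1=1
r5: T_5,2=2×7+1=15; T_5,3=3×6+7=25; T_5,4=4×1+6=10; T_5,5=5×0+1=1
Read S(5,2) = 15, S(5,3) = 25, S(5,4) = 10, S(5,5) = 1.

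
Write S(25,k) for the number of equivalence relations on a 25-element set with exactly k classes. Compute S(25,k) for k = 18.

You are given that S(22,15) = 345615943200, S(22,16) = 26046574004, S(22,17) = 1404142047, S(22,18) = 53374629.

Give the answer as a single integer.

i=23: T(23,16)=345615943200+16·26046574004=762361127264 | T(23,17)=26046574004+17·1404142047=49916988803 | T(23,18)=1404142047+18·53374629=2364885369
i=24: T(24,17)=762361127264+17·49916988803=1610949936915 | T(24,18)=49916988803+18·2364885369=92484925445
i=25: T(25,18)=1610949936915+18·92484925445=3275678594925
Read S(25,18) = 3275678594925.

3275678594925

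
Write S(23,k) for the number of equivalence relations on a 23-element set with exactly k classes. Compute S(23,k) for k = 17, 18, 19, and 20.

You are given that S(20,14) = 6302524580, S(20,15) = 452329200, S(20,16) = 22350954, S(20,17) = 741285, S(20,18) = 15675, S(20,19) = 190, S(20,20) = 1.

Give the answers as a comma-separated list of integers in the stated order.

49916988803, 2364885369, 79781779, 1859550

@21  (21,15):452329200·15+6302524580→13087462580, (21,16):22350954·16+452329200→809944464, (21,17):741285·17+22350954→34952799, (21,18):15675·18+741285→1023435, (21,19):190·19+15675→19285, (21,20):1·20+190→210
@22  (22,16):809944464·16+13087462580→26046574004, (22,17):34952799·17+809944464→1404142047, (22,18):1023435·18+34952799→53374629, (22,19):19285·19+1023435→1389850, (22,20):210·20+19285→23485
@23  (23,17):1404142047·17+26046574004→49916988803, (23,18):53374629·18+1404142047→2364885369, (23,19):1389850·19+53374629→79781779, (23,20):23485·20+1389850→1859550
Read S(23,17) = 49916988803, S(23,18) = 2364885369, S(23,19) = 79781779, S(23,20) = 1859550.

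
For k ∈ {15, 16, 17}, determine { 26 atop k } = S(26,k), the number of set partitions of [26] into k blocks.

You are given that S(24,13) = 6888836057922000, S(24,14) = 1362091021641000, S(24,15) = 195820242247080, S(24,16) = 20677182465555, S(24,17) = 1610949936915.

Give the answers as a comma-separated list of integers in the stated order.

[25] T[25,14]:14*1362091021641000+6888836057922000=25958110360896000 · T[25,15]:15*195820242247080+1362091021641000=4299394655347200 · T[25,16]:16*20677182465555+195820242247080=526655161695960 · T[25,17]:17*1610949936915+20677182465555=48063331393110
[26] T[26,15]:15*4299394655347200+25958110360896000=90449030191104000 · T[26,16]:16*526655161695960+4299394655347200=12725877242482560 · T[26,17]:17*48063331393110+526655161695960=1343731795378830
Read S(26,15) = 90449030191104000, S(26,16) = 12725877242482560, S(26,17) = 1343731795378830.

90449030191104000, 12725877242482560, 1343731795378830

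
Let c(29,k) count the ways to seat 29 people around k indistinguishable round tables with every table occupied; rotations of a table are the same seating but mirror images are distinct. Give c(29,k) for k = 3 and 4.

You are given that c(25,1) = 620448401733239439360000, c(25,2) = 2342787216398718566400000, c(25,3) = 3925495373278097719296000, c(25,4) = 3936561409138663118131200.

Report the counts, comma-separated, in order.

i=26: T(26,1)=0+25·620448401733239439360000=15511210043330985984000000 | T(26,2)=620448401733239439360000+25·2342787216398718566400000=59190128811701203599360000 | T(26,3)=2342787216398718566400000+25·3925495373278097719296000=100480171548351161548800000 | T(26,4)=3925495373278097719296000+25·3936561409138663118131200=102339530601744675672576000
i=27: T(27,1)=0+26·15511210043330985984000000=403291461126605635584000000 | T(27,2)=15511210043330985984000000+26·59190128811701203599360000=1554454559147562279567360000 | T(27,3)=59190128811701203599360000+26·100480171548351161548800000=2671674589068831403868160000 | T(27,4)=100480171548351161548800000+26·102339530601744675672576000=2761307967193712729035776000
i=28: T(28,2)=403291461126605635584000000+27·1554454559147562279567360000=42373564558110787183902720000 | T(28,3)=1554454559147562279567360000+27·2671674589068831403868160000=73689668464006010184007680000 | T(28,4)=2671674589068831403868160000+27·2761307967193712729035776000=77226989703299075087834112000
i=29: T(29,3)=42373564558110787183902720000+28·73689668464006010184007680000=2105684281550279072336117760000 | T(29,4)=73689668464006010184007680000+28·77226989703299075087834112000=2236045380156380112643362816000
Read c(29,3) = 2105684281550279072336117760000, c(29,4) = 2236045380156380112643362816000.

2105684281550279072336117760000, 2236045380156380112643362816000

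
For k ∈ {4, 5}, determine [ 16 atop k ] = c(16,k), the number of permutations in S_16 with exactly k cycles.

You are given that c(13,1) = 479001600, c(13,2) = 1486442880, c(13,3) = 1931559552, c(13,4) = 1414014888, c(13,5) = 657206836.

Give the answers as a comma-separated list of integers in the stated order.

r14: T_14,2=13×1486442880+479001600=19802759040; T_14,3=13×1931559552+1486442880=26596717056; T_14,4=13×1414014888+1931559552=20313753096; T_14,5=13×657206836+1414014888=9957703756
r15: T_15,3=14×26596717056+19802759040=392156797824; T_15,4=14×20313753096+26596717056=310989260400; T_15,5=14×9957703756+20313753096=159721605680
r16: T_16,4=15×310989260400+392156797824=5056995703824; T_16,5=15×159721605680+310989260400=2706813345600
Read c(16,4) = 5056995703824, c(16,5) = 2706813345600.

5056995703824, 2706813345600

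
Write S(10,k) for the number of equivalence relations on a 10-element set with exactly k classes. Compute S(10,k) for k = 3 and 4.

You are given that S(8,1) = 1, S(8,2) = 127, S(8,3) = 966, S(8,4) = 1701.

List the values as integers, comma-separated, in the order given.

[9] T[9,2]:2*127+1=255 · T[9,3]:3*966+127=3025 · T[9,4]:4*1701+966=7770
[10] T[10,3]:3*3025+255=9330 · T[10,4]:4*7770+3025=34105
Read S(10,3) = 9330, S(10,4) = 34105.

9330, 34105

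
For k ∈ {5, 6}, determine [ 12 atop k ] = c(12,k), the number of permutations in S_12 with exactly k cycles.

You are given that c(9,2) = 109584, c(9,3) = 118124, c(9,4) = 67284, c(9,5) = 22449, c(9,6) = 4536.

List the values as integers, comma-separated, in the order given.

45995730, 13339535

[10] T[10,3]:9*118124+109584=1172700 · T[10,4]:9*67284+118124=723680 · T[10,5]:9*22449+67284=269325 · T[10,6]:9*4536+22449=63273
[11] T[11,4]:10*723680+1172700=8409500 · T[11,5]:10*269325+723680=3416930 · T[11,6]:10*63273+269325=902055
[12] T[12,5]:11*3416930+8409500=45995730 · T[12,6]:11*902055+3416930=13339535
Read c(12,5) = 45995730, c(12,6) = 13339535.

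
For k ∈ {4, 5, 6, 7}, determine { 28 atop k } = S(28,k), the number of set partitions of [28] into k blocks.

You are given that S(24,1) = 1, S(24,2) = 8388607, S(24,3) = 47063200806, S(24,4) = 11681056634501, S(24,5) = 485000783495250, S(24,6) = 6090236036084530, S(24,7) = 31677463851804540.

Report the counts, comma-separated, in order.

@25  (25,1):1·1+0→1, (25,2):8388607·2+1→16777215, (25,3):47063200806·3+8388607→141197991025, (25,4):11681056634501·4+47063200806→46771289738810, (25,5):485000783495250·5+11681056634501→2436684974110751, (25,6):6090236036084530·6+485000783495250→37026417000002430, (25,7):31677463851804540·7+6090236036084530→227832482998716310
@26  (26,2):16777215·2+1→33554431, (26,3):141197991025·3+16777215→423610750290, (26,4):46771289738810·4+141197991025→187226356946265, (26,5):2436684974110751·5+46771289738810→12230196160292565, (26,6):37026417000002430·6+2436684974110751→224595186974125331, (26,7):227832482998716310·7+37026417000002430→1631853797991016600
@27  (27,3):423610750290·3+33554431→1270865805301, (27,4):187226356946265·4+423610750290→749329038535350, (27,5):12230196160292565·5+187226356946265→61338207158409090, (27,6):224595186974125331·6+12230196160292565→1359801318005044551, (27,7):1631853797991016600·7+224595186974125331→11647571772911241531
@28  (28,4):749329038535350·4+1270865805301→2998587019946701, (28,5):61338207158409090·5+749329038535350→307440364830580800, (28,6):1359801318005044551·6+61338207158409090→8220146115188676396, (28,7):11647571772911241531·7+1359801318005044551→82892803728383735268
Read S(28,4) = 2998587019946701, S(28,5) = 307440364830580800, S(28,6) = 8220146115188676396, S(28,7) = 82892803728383735268.

2998587019946701, 307440364830580800, 8220146115188676396, 82892803728383735268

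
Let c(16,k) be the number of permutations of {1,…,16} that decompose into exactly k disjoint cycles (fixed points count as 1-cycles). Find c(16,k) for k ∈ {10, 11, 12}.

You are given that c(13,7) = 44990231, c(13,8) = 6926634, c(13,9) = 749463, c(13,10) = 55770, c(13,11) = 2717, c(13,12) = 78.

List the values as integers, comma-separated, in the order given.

r14: T_14,8=13×6926634+44990231=135036473; T_14,9=13×749463+6926634=16669653; T_14,10=13×55770+749463=1474473; T_14,11=13×2717+55770=91091; T_14,12=13×78+2717=3731
r15: T_15,9=14×16669653+135036473=368411615; T_15,10=14×1474473+16669653=37312275; T_15,11=14×91091+1474473=2749747; T_15,12=14×3731+91091=143325
r16: T_16,10=15×37312275+368411615=928095740; T_16,11=15×2749747+37312275=78558480; T_16,12=15×143325+2749747=4899622
Read c(16,10) = 928095740, c(16,11) = 78558480, c(16,12) = 4899622.

928095740, 78558480, 4899622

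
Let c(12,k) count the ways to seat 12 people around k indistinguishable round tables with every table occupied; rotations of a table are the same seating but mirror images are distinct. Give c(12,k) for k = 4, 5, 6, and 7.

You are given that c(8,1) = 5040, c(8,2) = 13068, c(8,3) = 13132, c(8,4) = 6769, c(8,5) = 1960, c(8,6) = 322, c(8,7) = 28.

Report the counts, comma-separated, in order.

105258076, 45995730, 13339535, 2637558

@9  (9,1):5040·8+0→40320, (9,2):13068·8+5040→109584, (9,3):13132·8+13068→118124, (9,4):6769·8+13132→67284, (9,5):1960·8+6769→22449, (9,6):322·8+1960→4536, (9,7):28·8+322→546
@10  (10,2):109584·9+40320→1026576, (10,3):118124·9+109584→1172700, (10,4):67284·9+118124→723680, (10,5):22449·9+67284→269325, (10,6):4536·9+22449→63273, (10,7):546·9+4536→9450
@11  (11,3):1172700·10+1026576→12753576, (11,4):723680·10+1172700→8409500, (11,5):269325·10+723680→3416930, (11,6):63273·10+269325→902055, (11,7):9450·10+63273→157773
@12  (12,4):8409500·11+12753576→105258076, (12,5):3416930·11+8409500→45995730, (12,6):902055·11+3416930→13339535, (12,7):157773·11+902055→2637558
Read c(12,4) = 105258076, c(12,5) = 45995730, c(12,6) = 13339535, c(12,7) = 2637558.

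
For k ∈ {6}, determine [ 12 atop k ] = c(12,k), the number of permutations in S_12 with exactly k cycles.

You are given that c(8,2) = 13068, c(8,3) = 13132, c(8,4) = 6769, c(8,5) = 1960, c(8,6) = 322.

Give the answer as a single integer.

13339535

row 9: T[9][3]=8·13132+13068=118124  T[9][4]=8·6769+13132=67284  T[9][5]=8·1960+6769=22449  T[9][6]=8·322+1960=4536
row 10: T[10][4]=9·67284+118124=723680  T[10][5]=9·22449+67284=269325  T[10][6]=9·4536+22449=63273
row 11: T[11][5]=10·269325+723680=3416930  T[11][6]=10·63273+269325=902055
row 12: T[12][6]=11·902055+3416930=13339535
Read c(12,6) = 13339535.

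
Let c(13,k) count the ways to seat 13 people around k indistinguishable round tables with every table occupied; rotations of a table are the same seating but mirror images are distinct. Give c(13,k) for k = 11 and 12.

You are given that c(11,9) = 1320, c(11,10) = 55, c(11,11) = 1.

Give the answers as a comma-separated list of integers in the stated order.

@12  (12,10):55·11+1320→1925, (12,11):1·11+55→66, (12,12):0·11+1→1
@13  (13,11):66·12+1925→2717, (13,12):1·12+66→78
Read c(13,11) = 2717, c(13,12) = 78.

2717, 78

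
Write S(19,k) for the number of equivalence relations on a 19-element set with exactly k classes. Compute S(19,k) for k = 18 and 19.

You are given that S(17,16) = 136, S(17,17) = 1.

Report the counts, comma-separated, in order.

row 18: T[18][17]=17·1+136=153  T[18][18]=18·0+1=1
row 19: T[19][18]=18·1+153=171  T[19][19]=19·0+1=1
Read S(19,18) = 171, S(19,19) = 1.

171, 1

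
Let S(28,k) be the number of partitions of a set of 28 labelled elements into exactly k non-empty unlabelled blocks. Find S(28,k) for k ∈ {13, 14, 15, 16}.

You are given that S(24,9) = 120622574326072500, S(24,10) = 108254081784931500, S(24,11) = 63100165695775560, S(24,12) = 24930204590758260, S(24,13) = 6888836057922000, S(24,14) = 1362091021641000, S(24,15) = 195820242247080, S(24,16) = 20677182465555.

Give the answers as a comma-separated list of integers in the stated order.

451512851236272407400, 148782988064375309400, 36060660300744309600, 6539643128396047620

row 25: T[25][10]=10·108254081784931500+120622574326072500=1203163392175387500  T[25][11]=11·63100165695775560+108254081784931500=802355904438462660  T[25][12]=12·24930204590758260+63100165695775560=362262620784874680  T[25][13]=13·6888836057922000+24930204590758260=114485073343744260  T[25][14]=14·1362091021641000+6888836057922000=25958110360896000  T[25][15]=15·195820242247080+1362091021641000=4299394655347200  T[25][16]=16·20677182465555+195820242247080=526655161695960
row 26: T[26][11]=11·802355904438462660+1203163392175387500=10029078340998476760  T[26][12]=12·362262620784874680+802355904438462660=5149507353856958820  T[26][13]=13·114485073343744260+362262620784874680=1850568574253550060  T[26][14]=14·25958110360896000+114485073343744260=477898618396288260  T[26][15]=15·4299394655347200+25958110360896000=90449030191104000  T[26][16]=16·526655161695960+4299394655347200=12725877242482560
row 27: T[27][12]=12·5149507353856958820+10029078340998476760=71823166587281982600  T[27][13]=13·1850568574253550060+5149507353856958820=29206898819153109600  T[27][14]=14·477898618396288260+1850568574253550060=8541149231801585700  T[27][15]=15·90449030191104000+477898618396288260=1834634071262848260  T[27][16]=16·12725877242482560+90449030191104000=294063066070824960
row 28: T[28][13]=13·29206898819153109600+71823166587281982600=451512851236272407400  T[28][14]=14·8541149231801585700+29206898819153109600=148782988064375309400  T[28][15]=15·1834634071262848260+8541149231801585700=36060660300744309600  T[28][16]=16·294063066070824960+1834634071262848260=6539643128396047620
Read S(28,13) = 451512851236272407400, S(28,14) = 148782988064375309400, S(28,15) = 36060660300744309600, S(28,16) = 6539643128396047620.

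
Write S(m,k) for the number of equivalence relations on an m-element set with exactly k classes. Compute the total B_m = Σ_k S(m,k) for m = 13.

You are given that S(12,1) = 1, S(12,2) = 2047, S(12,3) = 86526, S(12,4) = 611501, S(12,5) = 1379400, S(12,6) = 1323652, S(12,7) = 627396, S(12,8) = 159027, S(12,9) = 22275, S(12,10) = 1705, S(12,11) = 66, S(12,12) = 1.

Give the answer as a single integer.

27644437

row 13: T[13][1]=1·1+0=1  T[13][2]=2·2047+1=4095  T[13][3]=3·86526+2047=261625  T[13][4]=4·611501+86526=2532530  T[13][5]=5·1379400+611501=7508501  T[13][6]=6·1323652+1379400=9321312  T[13][7]=7·627396+1323652=5715424  T[13][8]=8·159027+627396=1899612  T[13][9]=9·22275+159027=359502  T[13][10]=10·1705+22275=39325  T[13][11]=11·66+1705=2431  T[13][12]=12·1+66=78  T[13][13]=13·0+1=1
B_13 = ΣS(13,k) = 1+4095+261625+2532530+7508501+9321312+5715424+1899612+359502+39325+2431+78+1 = 27644437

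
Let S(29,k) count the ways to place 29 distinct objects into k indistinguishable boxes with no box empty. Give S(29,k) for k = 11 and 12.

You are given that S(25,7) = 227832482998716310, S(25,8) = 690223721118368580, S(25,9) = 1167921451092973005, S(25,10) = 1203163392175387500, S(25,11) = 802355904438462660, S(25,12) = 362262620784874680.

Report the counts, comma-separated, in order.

18059551225961878690915, 13326679652926121224470

r26: T_26,8=8×690223721118368580+227832482998716310=5749622251945664950; T_26,9=9×1167921451092973005+690223721118368580=11201516780955125625; T_26,10=10×1203163392175387500+1167921451092973005=13199555372846848005; T_26,11=11×802355904438462660+1203163392175387500=10029078340998476760; T_26,12=12×362262620784874680+802355904438462660=5149507353856958820
r27: T_27,9=9×11201516780955125625+5749622251945664950=106563273280541795575; T_27,10=10×13199555372846848005+11201516780955125625=143197070509423605675; T_27,11=11×10029078340998476760+13199555372846848005=123519417123830092365; T_27,12=12×5149507353856958820+10029078340998476760=71823166587281982600
r28: T_28,10=10×143197070509423605675+106563273280541795575=1538533978374777852325; T_28,11=11×123519417123830092365+143197070509423605675=1501910658871554621690; T_28,12=12×71823166587281982600+123519417123830092365=985397416171213883565
r29: T_29,11=11×1501910658871554621690+1538533978374777852325=18059551225961878690915; T_29,12=12×985397416171213883565+1501910658871554621690=13326679652926121224470
Read S(29,11) = 18059551225961878690915, S(29,12) = 13326679652926121224470.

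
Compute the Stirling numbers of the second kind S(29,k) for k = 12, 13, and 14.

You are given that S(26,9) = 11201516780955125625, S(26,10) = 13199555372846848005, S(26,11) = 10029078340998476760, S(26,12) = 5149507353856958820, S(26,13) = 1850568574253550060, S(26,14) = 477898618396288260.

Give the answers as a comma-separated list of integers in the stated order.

@27  (27,10):13199555372846848005·10+11201516780955125625→143197070509423605675, (27,11):10029078340998476760·11+13199555372846848005→123519417123830092365, (27,12):5149507353856958820·12+10029078340998476760→71823166587281982600, (27,13):1850568574253550060·13+5149507353856958820→29206898819153109600, (27,14):477898618396288260·14+1850568574253550060→8541149231801585700
@28  (28,11):123519417123830092365·11+143197070509423605675→1501910658871554621690, (28,12):71823166587281982600·12+123519417123830092365→985397416171213883565, (28,13):29206898819153109600·13+71823166587281982600→451512851236272407400, (28,14):8541149231801585700·14+29206898819153109600→148782988064375309400
@29  (29,12):985397416171213883565·12+1501910658871554621690→13326679652926121224470, (29,13):451512851236272407400·13+985397416171213883565→6855064482242755179765, (29,14):148782988064375309400·14+451512851236272407400→2534474684137526739000
Read S(29,12) = 13326679652926121224470, S(29,13) = 6855064482242755179765, S(29,14) = 2534474684137526739000.

13326679652926121224470, 6855064482242755179765, 2534474684137526739000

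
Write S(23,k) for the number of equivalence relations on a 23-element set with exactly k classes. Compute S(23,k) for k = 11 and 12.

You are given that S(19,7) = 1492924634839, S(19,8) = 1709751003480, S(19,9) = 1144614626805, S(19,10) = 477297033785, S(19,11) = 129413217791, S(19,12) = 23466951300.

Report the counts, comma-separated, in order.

4864251308951100, 1672162773483930

@20  (20,8):1709751003480·8+1492924634839→15170932662679, (20,9):1144614626805·9+1709751003480→12011282644725, (20,10):477297033785·10+1144614626805→5917584964655, (20,11):129413217791·11+477297033785→1900842429486, (20,12):23466951300·12+129413217791→411016633391
@21  (21,9):12011282644725·9+15170932662679→123272476465204, (21,10):5917584964655·10+12011282644725→71187132291275, (21,11):1900842429486·11+5917584964655→26826851689001, (21,12):411016633391·12+1900842429486→6833042030178
@22  (22,10):71187132291275·10+123272476465204→835143799377954, (22,11):26826851689001·11+71187132291275→366282500870286, (22,12):6833042030178·12+26826851689001→108823356051137
@23  (23,11):366282500870286·11+835143799377954→4864251308951100, (23,12):108823356051137·12+366282500870286→1672162773483930
Read S(23,11) = 4864251308951100, S(23,12) = 1672162773483930.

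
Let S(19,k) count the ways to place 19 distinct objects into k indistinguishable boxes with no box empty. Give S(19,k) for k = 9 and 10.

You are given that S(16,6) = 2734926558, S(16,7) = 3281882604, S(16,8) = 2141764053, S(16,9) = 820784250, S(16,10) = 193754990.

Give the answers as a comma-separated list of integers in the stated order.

1144614626805, 477297033785

[17] T[17,7]:7*3281882604+2734926558=25708104786 · T[17,8]:8*2141764053+3281882604=20415995028 · T[17,9]:9*820784250+2141764053=9528822303 · T[17,10]:10*193754990+820784250=2758334150
[18] T[18,8]:8*20415995028+25708104786=189036065010 · T[18,9]:9*9528822303+20415995028=106175395755 · T[18,10]:10*2758334150+9528822303=37112163803
[19] T[19,9]:9*106175395755+189036065010=1144614626805 · T[19,10]:10*37112163803+106175395755=477297033785
Read S(19,9) = 1144614626805, S(19,10) = 477297033785.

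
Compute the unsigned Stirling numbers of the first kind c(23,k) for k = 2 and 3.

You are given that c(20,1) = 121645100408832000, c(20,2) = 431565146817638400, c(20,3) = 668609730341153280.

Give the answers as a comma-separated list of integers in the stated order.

[21] T[21,1]:20*121645100408832000+0=2432902008176640000 · T[21,2]:20*431565146817638400+121645100408832000=8752948036761600000 · T[21,3]:20*668609730341153280+431565146817638400=13803759753640704000
[22] T[22,1]:21*2432902008176640000+0=51090942171709440000 · T[22,2]:21*8752948036761600000+2432902008176640000=186244810780170240000 · T[22,3]:21*13803759753640704000+8752948036761600000=298631902863216384000
[23] T[23,2]:22*186244810780170240000+51090942171709440000=4148476779335454720000 · T[23,3]:22*298631902863216384000+186244810780170240000=6756146673770930688000
Read c(23,2) = 4148476779335454720000, c(23,3) = 6756146673770930688000.

4148476779335454720000, 6756146673770930688000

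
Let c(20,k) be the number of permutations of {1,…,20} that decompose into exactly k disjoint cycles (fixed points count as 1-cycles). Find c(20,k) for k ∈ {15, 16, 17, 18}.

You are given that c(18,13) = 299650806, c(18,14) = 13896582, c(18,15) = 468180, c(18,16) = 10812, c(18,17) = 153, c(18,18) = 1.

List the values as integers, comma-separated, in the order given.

i=19: T(19,14)=299650806+18·13896582=549789282 | T(19,15)=13896582+18·468180=22323822 | T(19,16)=468180+18·10812=662796 | T(19,17)=10812+18·153=13566 | T(19,18)=153+18·1=171
i=20: T(20,15)=549789282+19·22323822=973941900 | T(20,16)=22323822+19·662796=34916946 | T(20,17)=662796+19·13566=920550 | T(20,18)=13566+19·171=16815
Read c(20,15) = 973941900, c(20,16) = 34916946, c(20,17) = 920550, c(20,18) = 16815.

973941900, 34916946, 920550, 16815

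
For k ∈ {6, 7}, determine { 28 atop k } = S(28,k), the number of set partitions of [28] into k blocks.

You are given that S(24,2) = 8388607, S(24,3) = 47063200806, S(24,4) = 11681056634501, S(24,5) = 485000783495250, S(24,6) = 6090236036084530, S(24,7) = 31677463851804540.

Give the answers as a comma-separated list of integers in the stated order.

8220146115188676396, 82892803728383735268

[25] T[25,3]:3*47063200806+8388607=141197991025 · T[25,4]:4*11681056634501+47063200806=46771289738810 · T[25,5]:5*485000783495250+11681056634501=2436684974110751 · T[25,6]:6*6090236036084530+485000783495250=37026417000002430 · T[25,7]:7*31677463851804540+6090236036084530=227832482998716310
[26] T[26,4]:4*46771289738810+141197991025=187226356946265 · T[26,5]:5*2436684974110751+46771289738810=12230196160292565 · T[26,6]:6*37026417000002430+2436684974110751=224595186974125331 · T[26,7]:7*227832482998716310+37026417000002430=1631853797991016600
[27] T[27,5]:5*12230196160292565+187226356946265=61338207158409090 · T[27,6]:6*224595186974125331+12230196160292565=1359801318005044551 · T[27,7]:7*1631853797991016600+224595186974125331=11647571772911241531
[28] T[28,6]:6*1359801318005044551+61338207158409090=8220146115188676396 · T[28,7]:7*11647571772911241531+1359801318005044551=82892803728383735268
Read S(28,6) = 8220146115188676396, S(28,7) = 82892803728383735268.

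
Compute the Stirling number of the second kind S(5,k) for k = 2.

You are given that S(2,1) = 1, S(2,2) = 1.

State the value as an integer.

15

i=3: T(3,1)=0+1·1=1 | T(3,2)=1+2·1=3
i=4: T(4,1)=0+1·1=1 | T(4,2)=1+2·3=7
i=5: T(5,2)=1+2·7=15
Read S(5,2) = 15.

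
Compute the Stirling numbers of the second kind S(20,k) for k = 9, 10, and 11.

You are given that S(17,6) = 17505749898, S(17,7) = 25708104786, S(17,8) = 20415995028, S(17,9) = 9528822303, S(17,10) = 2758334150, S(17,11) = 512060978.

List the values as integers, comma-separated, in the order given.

@18  (18,7):25708104786·7+17505749898→197462483400, (18,8):20415995028·8+25708104786→189036065010, (18,9):9528822303·9+20415995028→106175395755, (18,10):2758334150·10+9528822303→37112163803, (18,11):512060978·11+2758334150→8391004908
@19  (19,8):189036065010·8+197462483400→1709751003480, (19,9):106175395755·9+189036065010→1144614626805, (19,10):37112163803·10+106175395755→477297033785, (19,11):8391004908·11+37112163803→129413217791
@20  (20,9):1144614626805·9+1709751003480→12011282644725, (20,10):477297033785·10+1144614626805→5917584964655, (20,11):129413217791·11+477297033785→1900842429486
Read S(20,9) = 12011282644725, S(20,10) = 5917584964655, S(20,11) = 1900842429486.

12011282644725, 5917584964655, 1900842429486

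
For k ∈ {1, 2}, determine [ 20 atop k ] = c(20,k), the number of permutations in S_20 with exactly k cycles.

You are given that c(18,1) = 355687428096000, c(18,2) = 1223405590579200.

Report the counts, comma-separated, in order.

121645100408832000, 431565146817638400

[19] T[19,1]:18*355687428096000+0=6402373705728000 · T[19,2]:18*1223405590579200+355687428096000=22376988058521600
[20] T[20,1]:19*6402373705728000+0=121645100408832000 · T[20,2]:19*22376988058521600+6402373705728000=431565146817638400
Read c(20,1) = 121645100408832000, c(20,2) = 431565146817638400.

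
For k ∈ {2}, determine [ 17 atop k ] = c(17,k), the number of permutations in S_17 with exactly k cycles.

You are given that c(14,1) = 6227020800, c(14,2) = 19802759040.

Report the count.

@15  (15,1):6227020800·14+0→87178291200, (15,2):19802759040·14+6227020800→283465647360
@16  (16,1):87178291200·15+0→1307674368000, (16,2):283465647360·15+87178291200→4339163001600
@17  (17,2):4339163001600·16+1307674368000→70734282393600
Read c(17,2) = 70734282393600.

70734282393600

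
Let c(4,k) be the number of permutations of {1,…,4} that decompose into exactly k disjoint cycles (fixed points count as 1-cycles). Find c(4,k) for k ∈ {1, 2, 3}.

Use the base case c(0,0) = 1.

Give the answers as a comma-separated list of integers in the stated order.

row 1: T[1][1]=0·0+1=1
row 2: T[2][1]=1·1+0=1  T[2][2]=1·0+1=1
row 3: T[3][1]=2·1+0=2  T[3][2]=2·1+1=3  T[3][3]=2·0+1=1
row 4: T[4][1]=3·2+0=6  T[4][2]=3·3+2=11  T[4][3]=3·1+3=6
Read c(4,1) = 6, c(4,2) = 11, c(4,3) = 6.

6, 11, 6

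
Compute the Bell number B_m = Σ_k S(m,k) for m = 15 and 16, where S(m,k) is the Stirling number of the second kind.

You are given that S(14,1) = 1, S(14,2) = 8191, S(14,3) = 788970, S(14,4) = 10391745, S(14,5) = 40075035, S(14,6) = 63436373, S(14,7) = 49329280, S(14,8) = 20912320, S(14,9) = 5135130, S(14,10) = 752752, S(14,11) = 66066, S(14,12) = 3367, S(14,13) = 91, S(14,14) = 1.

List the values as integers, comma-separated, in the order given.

1382958545, 10480142147

i=15: T(15,1)=0+1·1=1 | T(15,2)=1+2·8191=16383 | T(15,3)=8191+3·788970=2375101 | T(15,4)=788970+4·10391745=42355950 | T(15,5)=10391745+5·40075035=210766920 | T(15,6)=40075035+6·63436373=420693273 | T(15,7)=63436373+7·49329280=408741333 | T(15,8)=49329280+8·20912320=216627840 | T(15,9)=20912320+9·5135130=67128490 | T(15,10)=5135130+10·752752=12662650 | T(15,11)=752752+11·66066=1479478 | T(15,12)=66066+12·3367=106470 | T(15,13)=3367+13·91=4550 | T(15,14)=91+14·1=105 | T(15,15)=1+15·0=1
i=16: T(16,1)=0+1·1=1 | T(16,2)=1+2·16383=32767 | T(16,3)=16383+3·2375101=7141686 | T(16,4)=2375101+4·42355950=171798901 | T(16,5)=42355950+5·210766920=1096190550 | T(16,6)=210766920+6·420693273=2734926558 | T(16,7)=420693273+7·408741333=3281882604 | T(16,8)=408741333+8·216627840=2141764053 | T(16,9)=216627840+9·67128490=820784250 | T(16,10)=67128490+10·12662650=193754990 | T(16,11)=12662650+11·1479478=28936908 | T(16,12)=1479478+12·106470=2757118 | T(16,13)=106470+13·4550=165620 | T(16,14)=4550+14·105=6020 | T(16,15)=105+15·1=120 | T(16,16)=1+16·0=1
B_15 = ΣS(15,k) = 1+16383+2375101+42355950+210766920+420693273+408741333+216627840+67128490+12662650+1479478+106470+4550+105+1 = 1382958545
B_16 = ΣS(16,k) = 1+32767+7141686+171798901+1096190550+2734926558+3281882604+2141764053+820784250+193754990+28936908+2757118+165620+6020+120+1 = 10480142147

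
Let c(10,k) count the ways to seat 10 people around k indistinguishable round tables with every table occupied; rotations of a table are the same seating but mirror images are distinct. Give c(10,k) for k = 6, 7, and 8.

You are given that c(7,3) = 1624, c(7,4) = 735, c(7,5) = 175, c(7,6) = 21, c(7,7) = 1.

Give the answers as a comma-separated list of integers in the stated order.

63273, 9450, 870

[8] T[8,4]:7*735+1624=6769 · T[8,5]:7*175+735=1960 · T[8,6]:7*21+175=322 · T[8,7]:7*1+21=28 · T[8,8]:7*0+1=1
[9] T[9,5]:8*1960+6769=22449 · T[9,6]:8*322+1960=4536 · T[9,7]:8*28+322=546 · T[9,8]:8*1+28=36
[10] T[10,6]:9*4536+22449=63273 · T[10,7]:9*546+4536=9450 · T[10,8]:9*36+546=870
Read c(10,6) = 63273, c(10,7) = 9450, c(10,8) = 870.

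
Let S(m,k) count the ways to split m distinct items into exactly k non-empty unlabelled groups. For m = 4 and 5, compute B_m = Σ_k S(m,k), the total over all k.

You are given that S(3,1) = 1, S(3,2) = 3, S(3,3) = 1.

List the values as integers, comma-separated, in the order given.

@4  (4,1):1·1+0→1, (4,2):3·2+1→7, (4,3):1·3+3→6, (4,4):0·4+1→1
@5  (5,1):1·1+0→1, (5,2):7·2+1→15, (5,3):6·3+7→25, (5,4):1·4+6→10, (5,5):0·5+1→1
B_4 = ΣS(4,k) = 1+7+6+1 = 15
B_5 = ΣS(5,k) = 1+15+25+10+1 = 52

15, 52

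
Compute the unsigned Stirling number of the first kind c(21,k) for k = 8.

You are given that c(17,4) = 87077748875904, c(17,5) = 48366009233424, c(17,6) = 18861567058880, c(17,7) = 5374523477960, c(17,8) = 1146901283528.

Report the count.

311333643161390640

row 18: T[18][5]=17·48366009233424+87077748875904=909299905844112  T[18][6]=17·18861567058880+48366009233424=369012649234384  T[18][7]=17·5374523477960+18861567058880=110228466184200  T[18][8]=17·1146901283528+5374523477960=24871845297936
row 19: T[19][6]=18·369012649234384+909299905844112=7551527592063024  T[19][7]=18·110228466184200+369012649234384=2353125040549984  T[19][8]=18·24871845297936+110228466184200=557921681547048
row 20: T[20][7]=19·2353125040549984+7551527592063024=52260903362512720  T[20][8]=19·557921681547048+2353125040549984=12953636989943896
row 21: T[21][8]=20·12953636989943896+52260903362512720=311333643161390640
Read c(21,8) = 311333643161390640.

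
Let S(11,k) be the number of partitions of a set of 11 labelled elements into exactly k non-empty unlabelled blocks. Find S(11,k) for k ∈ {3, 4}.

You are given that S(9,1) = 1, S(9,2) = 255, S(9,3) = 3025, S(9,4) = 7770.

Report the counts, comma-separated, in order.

28501, 145750

row 10: T[10][2]=2·255+1=511  T[10][3]=3·3025+255=9330  T[10][4]=4·7770+3025=34105
row 11: T[11][3]=3·9330+511=28501  T[11][4]=4·34105+9330=145750
Read S(11,3) = 28501, S(11,4) = 145750.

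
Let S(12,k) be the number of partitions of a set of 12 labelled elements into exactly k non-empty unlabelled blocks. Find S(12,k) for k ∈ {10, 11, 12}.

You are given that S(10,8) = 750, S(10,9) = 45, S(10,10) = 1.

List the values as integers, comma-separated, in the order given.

1705, 66, 1

r11: T_11,9=9×45+750=1155; T_11,10=10×1+45=55; T_11,11=11×0+1=1
r12: T_12,10=10×55+1155=1705; T_12,11=11×1+55=66; T_12,12=12×0+1=1
Read S(12,10) = 1705, S(12,11) = 66, S(12,12) = 1.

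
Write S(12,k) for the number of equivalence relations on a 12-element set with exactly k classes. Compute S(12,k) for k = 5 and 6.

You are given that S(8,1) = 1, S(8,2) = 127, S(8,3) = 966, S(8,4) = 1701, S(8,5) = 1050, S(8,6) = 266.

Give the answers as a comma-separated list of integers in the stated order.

1379400, 1323652

[9] T[9,2]:2*127+1=255 · T[9,3]:3*966+127=3025 · T[9,4]:4*1701+966=7770 · T[9,5]:5*1050+1701=6951 · T[9,6]:6*266+1050=2646
[10] T[10,3]:3*3025+255=9330 · T[10,4]:4*7770+3025=34105 · T[10,5]:5*6951+7770=42525 · T[10,6]:6*2646+6951=22827
[11] T[11,4]:4*34105+9330=145750 · T[11,5]:5*42525+34105=246730 · T[11,6]:6*22827+42525=179487
[12] T[12,5]:5*246730+145750=1379400 · T[12,6]:6*179487+246730=1323652
Read S(12,5) = 1379400, S(12,6) = 1323652.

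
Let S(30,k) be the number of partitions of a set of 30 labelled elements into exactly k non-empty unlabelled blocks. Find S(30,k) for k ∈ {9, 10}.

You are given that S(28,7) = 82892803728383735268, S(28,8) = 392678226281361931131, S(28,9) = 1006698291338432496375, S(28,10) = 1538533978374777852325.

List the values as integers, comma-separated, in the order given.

row 29: T[29][8]=8·392678226281361931131+82892803728383735268=3224318613979279184316  T[29][9]=9·1006698291338432496375+392678226281361931131=9452962848327254398506  T[29][10]=10·1538533978374777852325+1006698291338432496375=16392038075086211019625
row 30: T[30][9]=9·9452962848327254398506+3224318613979279184316=88300984248924568770870  T[30][10]=10·16392038075086211019625+9452962848327254398506=173373343599189364594756
Read S(30,9) = 88300984248924568770870, S(30,10) = 173373343599189364594756.

88300984248924568770870, 173373343599189364594756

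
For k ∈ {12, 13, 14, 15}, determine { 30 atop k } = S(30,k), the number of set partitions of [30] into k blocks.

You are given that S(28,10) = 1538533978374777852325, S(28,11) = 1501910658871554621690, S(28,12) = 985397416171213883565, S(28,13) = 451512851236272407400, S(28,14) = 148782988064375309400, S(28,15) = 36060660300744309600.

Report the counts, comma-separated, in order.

177979707061075333384555, 102442517922081938561415, 42337710060168129525765, 12879868072770626040000

@29  (29,11):1501910658871554621690·11+1538533978374777852325→18059551225961878690915, (29,12):985397416171213883565·12+1501910658871554621690→13326679652926121224470, (29,13):451512851236272407400·13+985397416171213883565→6855064482242755179765, (29,14):148782988064375309400·14+451512851236272407400→2534474684137526739000, (29,15):36060660300744309600·15+148782988064375309400→689692892575539953400
@30  (30,12):13326679652926121224470·12+18059551225961878690915→177979707061075333384555, (30,13):6855064482242755179765·13+13326679652926121224470→102442517922081938561415, (30,14):2534474684137526739000·14+6855064482242755179765→42337710060168129525765, (30,15):689692892575539953400·15+2534474684137526739000→12879868072770626040000
Read S(30,12) = 177979707061075333384555, S(30,13) = 102442517922081938561415, S(30,14) = 42337710060168129525765, S(30,15) = 12879868072770626040000.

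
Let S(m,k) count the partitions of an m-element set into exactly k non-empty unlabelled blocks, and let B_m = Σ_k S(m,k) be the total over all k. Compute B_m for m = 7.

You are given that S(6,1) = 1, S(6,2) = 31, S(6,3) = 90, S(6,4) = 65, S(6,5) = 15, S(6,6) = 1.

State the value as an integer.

row 7: T[7][1]=1·1+0=1  T[7][2]=2·31+1=63  T[7][3]=3·90+31=301  T[7][4]=4·65+90=350  T[7][5]=5·15+65=140  T[7][6]=6·1+15=21  T[7][7]=7·0+1=1
B_7 = ΣS(7,k) = 1+63+301+350+140+21+1 = 877

877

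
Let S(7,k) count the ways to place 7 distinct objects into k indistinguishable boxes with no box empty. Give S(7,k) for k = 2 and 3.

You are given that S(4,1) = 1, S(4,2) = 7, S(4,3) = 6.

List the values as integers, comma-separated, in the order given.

63, 301

r5: T_5,1=1×1+0=1; T_5,2=2×7+1=15; T_5,3=3×6+7=25
r6: T_6,1=1×1+0=1; T_6,2=2×15+1=31; T_6,3=3×25+15=90
r7: T_7,2=2×31+1=63; T_7,3=3×90+31=301
Read S(7,2) = 63, S(7,3) = 301.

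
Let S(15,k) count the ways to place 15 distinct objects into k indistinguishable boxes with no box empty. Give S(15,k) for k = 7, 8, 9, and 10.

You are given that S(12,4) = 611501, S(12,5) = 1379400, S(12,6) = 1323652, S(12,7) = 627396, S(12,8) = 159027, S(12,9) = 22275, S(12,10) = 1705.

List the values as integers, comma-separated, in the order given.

408741333, 216627840, 67128490, 12662650

i=13: T(13,5)=611501+5·1379400=7508501 | T(13,6)=1379400+6·1323652=9321312 | T(13,7)=1323652+7·627396=5715424 | T(13,8)=627396+8·159027=1899612 | T(13,9)=159027+9·22275=359502 | T(13,10)=22275+10·1705=39325
i=14: T(14,6)=7508501+6·9321312=63436373 | T(14,7)=9321312+7·5715424=49329280 | T(14,8)=5715424+8·1899612=20912320 | T(14,9)=1899612+9·359502=5135130 | T(14,10)=359502+10·39325=752752
i=15: T(15,7)=63436373+7·49329280=408741333 | T(15,8)=49329280+8·20912320=216627840 | T(15,9)=20912320+9·5135130=67128490 | T(15,10)=5135130+10·752752=12662650
Read S(15,7) = 408741333, S(15,8) = 216627840, S(15,9) = 67128490, S(15,10) = 12662650.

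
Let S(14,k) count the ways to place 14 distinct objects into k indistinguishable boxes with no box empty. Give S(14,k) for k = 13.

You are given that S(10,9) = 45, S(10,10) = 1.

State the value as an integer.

91

r11: T_11,10=10×1+45=55; T_11,11=11×0+1=1
r12: T_12,11=11×1+55=66; T_12,12=12×0+1=1
r13: T_13,12=12×1+66=78; T_13,13=13×0+1=1
r14: T_14,13=13×1+78=91
Read S(14,13) = 91.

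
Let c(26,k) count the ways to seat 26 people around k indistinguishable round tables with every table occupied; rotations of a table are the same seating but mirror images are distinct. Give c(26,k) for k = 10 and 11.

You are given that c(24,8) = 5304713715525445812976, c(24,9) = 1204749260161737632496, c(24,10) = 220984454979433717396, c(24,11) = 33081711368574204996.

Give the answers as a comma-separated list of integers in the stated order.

[25] T[25,9]:24*1204749260161737632496+5304713715525445812976=34218695959407148992880 · T[25,10]:24*220984454979433717396+1204749260161737632496=6508376179668146850000 · T[25,11]:24*33081711368574204996+220984454979433717396=1014945527825214637300
[26] T[26,10]:25*6508376179668146850000+34218695959407148992880=196928100451110820242880 · T[26,11]:25*1014945527825214637300+6508376179668146850000=31882014375298512782500
Read c(26,10) = 196928100451110820242880, c(26,11) = 31882014375298512782500.

196928100451110820242880, 31882014375298512782500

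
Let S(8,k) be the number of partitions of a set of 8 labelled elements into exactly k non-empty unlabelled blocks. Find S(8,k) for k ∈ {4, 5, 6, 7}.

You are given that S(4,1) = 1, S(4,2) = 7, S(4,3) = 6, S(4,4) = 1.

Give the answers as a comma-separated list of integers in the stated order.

1701, 1050, 266, 28

row 5: T[5][1]=1·1+0=1  T[5][2]=2·7+1=15  T[5][3]=3·6+7=25  T[5][4]=4·1+6=10  T[5][5]=5·0+1=1
row 6: T[6][2]=2·15+1=31  T[6][3]=3·25+15=90  T[6][4]=4·10+25=65  T[6][5]=5·1+10=15  T[6][6]=6·0+1=1
row 7: T[7][3]=3·90+31=301  T[7][4]=4·65+90=350  T[7][5]=5·15+65=140  T[7][6]=6·1+15=21  T[7][7]=7·0+1=1
row 8: T[8][4]=4·350+301=1701  T[8][5]=5·140+350=1050  T[8][6]=6·21+140=266  T[8][7]=7·1+21=28
Read S(8,4) = 1701, S(8,5) = 1050, S(8,6) = 266, S(8,7) = 28.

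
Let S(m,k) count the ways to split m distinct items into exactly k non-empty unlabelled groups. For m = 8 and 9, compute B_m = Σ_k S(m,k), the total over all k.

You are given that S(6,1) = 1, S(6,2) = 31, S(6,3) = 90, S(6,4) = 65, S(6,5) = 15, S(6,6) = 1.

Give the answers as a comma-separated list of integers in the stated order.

4140, 21147

@7  (7,1):1·1+0→1, (7,2):31·2+1→63, (7,3):90·3+31→301, (7,4):65·4+90→350, (7,5):15·5+65→140, (7,6):1·6+15→21, (7,7):0·7+1→1
@8  (8,1):1·1+0→1, (8,2):63·2+1→127, (8,3):301·3+63→966, (8,4):350·4+301→1701, (8,5):140·5+350→1050, (8,6):21·6+140→266, (8,7):1·7+21→28, (8,8):0·8+1→1
@9  (9,1):1·1+0→1, (9,2):127·2+1→255, (9,3):966·3+127→3025, (9,4):1701·4+966→7770, (9,5):1050·5+1701→6951, (9,6):266·6+1050→2646, (9,7):28·7+266→462, (9,8):1·8+28→36, (9,9):0·9+1→1
B_8 = ΣS(8,k) = 1+127+966+1701+1050+266+28+1 = 4140
B_9 = ΣS(9,k) = 1+255+3025+7770+6951+2646+462+36+1 = 21147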